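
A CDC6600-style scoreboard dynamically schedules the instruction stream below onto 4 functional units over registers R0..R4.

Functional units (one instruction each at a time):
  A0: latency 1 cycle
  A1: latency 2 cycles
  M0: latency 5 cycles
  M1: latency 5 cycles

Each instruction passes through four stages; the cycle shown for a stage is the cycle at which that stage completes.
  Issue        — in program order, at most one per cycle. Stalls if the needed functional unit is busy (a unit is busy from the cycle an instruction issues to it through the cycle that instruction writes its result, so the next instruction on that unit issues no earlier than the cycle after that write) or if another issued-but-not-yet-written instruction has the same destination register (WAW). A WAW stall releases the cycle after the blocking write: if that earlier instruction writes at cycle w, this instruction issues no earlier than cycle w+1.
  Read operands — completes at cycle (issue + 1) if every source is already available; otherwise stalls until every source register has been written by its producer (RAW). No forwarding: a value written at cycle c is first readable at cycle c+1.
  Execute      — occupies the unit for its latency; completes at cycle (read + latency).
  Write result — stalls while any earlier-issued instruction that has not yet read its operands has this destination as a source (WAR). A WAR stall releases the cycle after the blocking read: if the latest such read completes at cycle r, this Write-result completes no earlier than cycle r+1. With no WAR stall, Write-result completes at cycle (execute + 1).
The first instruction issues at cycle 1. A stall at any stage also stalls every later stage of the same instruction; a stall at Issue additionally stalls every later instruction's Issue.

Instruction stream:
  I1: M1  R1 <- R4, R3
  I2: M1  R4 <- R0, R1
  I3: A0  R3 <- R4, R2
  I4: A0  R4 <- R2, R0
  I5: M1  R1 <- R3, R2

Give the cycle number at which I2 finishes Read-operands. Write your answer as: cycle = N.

cycle = 10

t=1  I1→M1
t=2  I1 RO
t=7  I1 EX
t=8  I1 WR R1
t=9  I2→M1
t=10  I2 RO, I3→A0
t=15  I2 EX
t=16  I2 WR R4
t=17  I3 RO
t=18  I3 EX
t=19  I3 WR R3
t=20  I4→A0
t=21  I4 RO, I5→M1
t=22  I4 EX, I5 RO
t=23  I4 WR R4
t=27  I5 EX
t=28  I5 WR R1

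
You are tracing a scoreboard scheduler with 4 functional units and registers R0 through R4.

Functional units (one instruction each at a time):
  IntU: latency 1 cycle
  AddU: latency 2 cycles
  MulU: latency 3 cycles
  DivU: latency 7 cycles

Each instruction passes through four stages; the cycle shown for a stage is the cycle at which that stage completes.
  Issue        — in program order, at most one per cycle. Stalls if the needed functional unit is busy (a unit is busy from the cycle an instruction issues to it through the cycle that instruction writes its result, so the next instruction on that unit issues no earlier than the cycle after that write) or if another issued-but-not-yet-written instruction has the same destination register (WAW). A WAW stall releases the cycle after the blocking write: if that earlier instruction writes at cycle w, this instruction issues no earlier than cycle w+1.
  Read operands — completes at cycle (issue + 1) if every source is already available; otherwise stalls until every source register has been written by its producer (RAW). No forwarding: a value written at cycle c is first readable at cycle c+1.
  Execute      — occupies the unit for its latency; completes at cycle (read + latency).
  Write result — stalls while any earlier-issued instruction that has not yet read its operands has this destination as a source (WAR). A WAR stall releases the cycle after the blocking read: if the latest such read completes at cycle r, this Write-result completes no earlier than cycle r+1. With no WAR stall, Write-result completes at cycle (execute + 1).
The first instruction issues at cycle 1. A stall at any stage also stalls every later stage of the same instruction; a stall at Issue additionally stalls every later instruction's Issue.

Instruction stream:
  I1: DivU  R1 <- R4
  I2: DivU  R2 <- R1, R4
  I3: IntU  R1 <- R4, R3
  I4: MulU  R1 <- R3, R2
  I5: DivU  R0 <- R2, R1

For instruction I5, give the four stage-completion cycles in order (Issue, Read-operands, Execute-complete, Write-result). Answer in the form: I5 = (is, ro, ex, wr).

1) issue 1, read 2, done 9, write 10
2) issue 11, read 12, done 19, write 20  <struct: DivU busy until I1 writes@10>
3) issue 12, read 13, done 14, write 15
4) issue 16, read 21, done 24, write 25  <WAW R1: wait I3 write@15 / RAW R2: wait I2 write@20>
5) issue 21, read 26, done 33, write 34  <struct: DivU busy until I2 writes@20 / RAW R1: wait I4 write@25>

I5 = (21, 26, 33, 34)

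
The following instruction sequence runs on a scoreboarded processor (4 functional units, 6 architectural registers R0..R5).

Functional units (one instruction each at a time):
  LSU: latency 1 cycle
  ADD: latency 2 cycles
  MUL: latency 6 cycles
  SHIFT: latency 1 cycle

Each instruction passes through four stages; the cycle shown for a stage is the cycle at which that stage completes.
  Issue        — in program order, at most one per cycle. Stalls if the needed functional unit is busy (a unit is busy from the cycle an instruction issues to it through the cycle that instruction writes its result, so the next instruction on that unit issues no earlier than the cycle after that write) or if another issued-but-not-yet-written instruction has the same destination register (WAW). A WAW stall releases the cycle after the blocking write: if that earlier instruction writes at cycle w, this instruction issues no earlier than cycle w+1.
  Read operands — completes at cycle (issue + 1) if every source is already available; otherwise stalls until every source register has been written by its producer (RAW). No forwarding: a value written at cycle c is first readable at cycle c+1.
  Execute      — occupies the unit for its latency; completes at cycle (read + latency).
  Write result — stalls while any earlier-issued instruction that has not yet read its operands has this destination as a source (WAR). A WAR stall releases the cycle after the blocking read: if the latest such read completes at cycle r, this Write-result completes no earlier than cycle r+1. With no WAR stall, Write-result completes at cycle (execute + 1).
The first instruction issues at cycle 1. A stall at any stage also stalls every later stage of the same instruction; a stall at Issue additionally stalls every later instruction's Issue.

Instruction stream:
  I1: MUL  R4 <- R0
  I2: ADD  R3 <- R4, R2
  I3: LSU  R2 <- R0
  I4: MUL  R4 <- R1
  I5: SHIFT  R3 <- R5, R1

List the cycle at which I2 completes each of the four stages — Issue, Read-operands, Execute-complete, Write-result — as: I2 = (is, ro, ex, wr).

  I1 | 1 | 2 | 8 | 9
  I2 | 2 | 10 | 12 | 13   RAW R4: wait I1 write@9
  I3 | 3 | 4 | 5 | 11   WAR R2: wait I2 read@10
  I4 | 10 | 11 | 17 | 18   struct: MUL busy until I1 writes@9
  I5 | 14 | 15 | 16 | 17   WAW R3: wait I2 write@13

I2 = (2, 10, 12, 13)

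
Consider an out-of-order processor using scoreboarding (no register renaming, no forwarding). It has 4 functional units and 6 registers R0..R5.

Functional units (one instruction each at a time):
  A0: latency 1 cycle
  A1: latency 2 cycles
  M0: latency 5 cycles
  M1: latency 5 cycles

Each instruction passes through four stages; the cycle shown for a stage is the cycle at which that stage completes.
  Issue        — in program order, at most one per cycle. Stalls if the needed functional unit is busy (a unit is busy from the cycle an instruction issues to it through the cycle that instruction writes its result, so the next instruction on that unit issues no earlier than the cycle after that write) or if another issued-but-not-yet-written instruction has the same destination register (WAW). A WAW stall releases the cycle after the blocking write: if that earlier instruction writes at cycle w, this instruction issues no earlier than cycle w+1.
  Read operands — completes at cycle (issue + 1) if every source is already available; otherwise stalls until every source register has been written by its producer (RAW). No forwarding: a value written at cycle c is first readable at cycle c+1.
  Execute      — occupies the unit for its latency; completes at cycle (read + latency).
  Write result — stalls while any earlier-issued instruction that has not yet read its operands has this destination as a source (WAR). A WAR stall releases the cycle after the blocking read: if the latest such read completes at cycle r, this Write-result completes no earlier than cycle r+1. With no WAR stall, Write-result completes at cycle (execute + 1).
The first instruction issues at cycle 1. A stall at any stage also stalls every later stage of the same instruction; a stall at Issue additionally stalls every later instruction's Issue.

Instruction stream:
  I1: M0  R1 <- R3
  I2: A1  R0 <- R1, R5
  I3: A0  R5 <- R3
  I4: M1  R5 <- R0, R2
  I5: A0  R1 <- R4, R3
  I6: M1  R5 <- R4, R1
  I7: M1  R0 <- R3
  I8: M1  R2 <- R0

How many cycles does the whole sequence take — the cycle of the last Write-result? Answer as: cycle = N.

cycle = 43

t=1  I1 issues→M0
t=2  I1 reads, I2 issues→A1
t=3  I3 issues→A0
t=4  I3 reads
t=5  I3 exec-done
t=7  I1 exec-done
t=8  I1 writes R1
t=9  I2 reads
t=10  I3 writes R5
t=11  I2 exec-done, I4 issues→M1
t=12  I2 writes R0, I5 issues→A0
t=13  I4 reads, I5 reads
t=14  I5 exec-done
t=15  I5 writes R1
t=18  I4 exec-done
t=19  I4 writes R5
t=20  I6 issues→M1
t=21  I6 reads
t=26  I6 exec-done
t=27  I6 writes R5
t=28  I7 issues→M1
t=29  I7 reads
t=34  I7 exec-done
t=35  I7 writes R0
t=36  I8 issues→M1
t=37  I8 reads
t=42  I8 exec-done
t=43  I8 writes R2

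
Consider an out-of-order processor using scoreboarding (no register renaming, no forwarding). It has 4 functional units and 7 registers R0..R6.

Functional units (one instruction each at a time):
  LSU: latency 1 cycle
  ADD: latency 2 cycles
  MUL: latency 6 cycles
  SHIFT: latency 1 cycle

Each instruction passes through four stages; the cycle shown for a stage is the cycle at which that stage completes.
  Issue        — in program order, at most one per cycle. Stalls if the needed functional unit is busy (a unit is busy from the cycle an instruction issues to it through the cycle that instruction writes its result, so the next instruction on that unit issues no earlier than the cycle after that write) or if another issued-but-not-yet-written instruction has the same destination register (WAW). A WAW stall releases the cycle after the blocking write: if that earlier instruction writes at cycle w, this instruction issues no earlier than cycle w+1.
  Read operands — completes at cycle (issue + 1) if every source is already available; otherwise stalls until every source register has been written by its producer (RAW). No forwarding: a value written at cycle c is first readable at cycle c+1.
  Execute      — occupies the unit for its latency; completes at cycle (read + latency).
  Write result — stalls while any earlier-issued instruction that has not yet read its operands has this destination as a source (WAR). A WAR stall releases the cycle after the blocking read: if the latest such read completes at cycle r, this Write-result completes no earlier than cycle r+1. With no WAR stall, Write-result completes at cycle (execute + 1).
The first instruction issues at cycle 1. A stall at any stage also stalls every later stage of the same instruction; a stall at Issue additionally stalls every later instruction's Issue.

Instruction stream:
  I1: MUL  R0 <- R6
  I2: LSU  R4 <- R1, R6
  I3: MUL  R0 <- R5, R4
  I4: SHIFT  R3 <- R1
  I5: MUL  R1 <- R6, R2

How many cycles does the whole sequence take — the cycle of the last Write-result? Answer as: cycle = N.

cycle = 27

c1: issue I1 (MUL)
c2: I1 read-ops, issue I2 (LSU)
c3: I2 read-ops
c4: I2 finished on LSU
c5: I2→R4
c8: I1 finished on MUL
c9: I1→R0
c10: issue I3 (MUL)
c11: I3 read-ops, issue I4 (SHIFT)
c12: I4 read-ops
c13: I4 finished on SHIFT
c14: I4→R3
c17: I3 finished on MUL
c18: I3→R0
c19: issue I5 (MUL)
c20: I5 read-ops
c26: I5 finished on MUL
c27: I5→R1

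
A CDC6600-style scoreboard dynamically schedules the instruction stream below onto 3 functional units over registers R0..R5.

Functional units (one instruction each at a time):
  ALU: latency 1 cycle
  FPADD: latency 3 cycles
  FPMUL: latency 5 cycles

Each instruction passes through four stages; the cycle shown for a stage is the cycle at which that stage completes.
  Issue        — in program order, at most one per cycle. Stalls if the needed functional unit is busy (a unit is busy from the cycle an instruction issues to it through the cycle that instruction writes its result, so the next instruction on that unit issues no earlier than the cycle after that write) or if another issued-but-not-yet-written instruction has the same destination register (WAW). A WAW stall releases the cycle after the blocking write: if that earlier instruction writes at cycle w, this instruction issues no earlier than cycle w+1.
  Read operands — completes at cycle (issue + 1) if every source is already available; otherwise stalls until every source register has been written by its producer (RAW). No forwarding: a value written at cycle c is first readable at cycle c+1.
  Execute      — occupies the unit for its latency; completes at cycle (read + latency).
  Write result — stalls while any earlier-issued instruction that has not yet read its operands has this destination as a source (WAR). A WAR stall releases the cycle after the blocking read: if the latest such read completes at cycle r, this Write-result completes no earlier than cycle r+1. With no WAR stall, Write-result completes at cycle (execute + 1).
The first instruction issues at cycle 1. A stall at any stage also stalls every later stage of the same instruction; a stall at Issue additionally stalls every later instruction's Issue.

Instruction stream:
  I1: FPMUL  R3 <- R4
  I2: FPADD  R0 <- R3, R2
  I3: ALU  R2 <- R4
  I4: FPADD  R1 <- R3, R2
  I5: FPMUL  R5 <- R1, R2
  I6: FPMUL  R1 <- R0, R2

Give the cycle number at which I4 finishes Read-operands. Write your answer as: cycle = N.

cycle = 15

[I1] 1/2/7/8
[I2] 2/9/12/13  (RAW R3: wait I1 write@8)
[I3] 3/4/5/10  (WAR R2: wait I2 read@9)
[I4] 14/15/18/19  (struct: FPADD busy until I2 writes@13)
[I5] 15/20/25/26  (RAW R1: wait I4 write@19)
[I6] 27/28/33/34  (struct: FPMUL busy until I5 writes@26)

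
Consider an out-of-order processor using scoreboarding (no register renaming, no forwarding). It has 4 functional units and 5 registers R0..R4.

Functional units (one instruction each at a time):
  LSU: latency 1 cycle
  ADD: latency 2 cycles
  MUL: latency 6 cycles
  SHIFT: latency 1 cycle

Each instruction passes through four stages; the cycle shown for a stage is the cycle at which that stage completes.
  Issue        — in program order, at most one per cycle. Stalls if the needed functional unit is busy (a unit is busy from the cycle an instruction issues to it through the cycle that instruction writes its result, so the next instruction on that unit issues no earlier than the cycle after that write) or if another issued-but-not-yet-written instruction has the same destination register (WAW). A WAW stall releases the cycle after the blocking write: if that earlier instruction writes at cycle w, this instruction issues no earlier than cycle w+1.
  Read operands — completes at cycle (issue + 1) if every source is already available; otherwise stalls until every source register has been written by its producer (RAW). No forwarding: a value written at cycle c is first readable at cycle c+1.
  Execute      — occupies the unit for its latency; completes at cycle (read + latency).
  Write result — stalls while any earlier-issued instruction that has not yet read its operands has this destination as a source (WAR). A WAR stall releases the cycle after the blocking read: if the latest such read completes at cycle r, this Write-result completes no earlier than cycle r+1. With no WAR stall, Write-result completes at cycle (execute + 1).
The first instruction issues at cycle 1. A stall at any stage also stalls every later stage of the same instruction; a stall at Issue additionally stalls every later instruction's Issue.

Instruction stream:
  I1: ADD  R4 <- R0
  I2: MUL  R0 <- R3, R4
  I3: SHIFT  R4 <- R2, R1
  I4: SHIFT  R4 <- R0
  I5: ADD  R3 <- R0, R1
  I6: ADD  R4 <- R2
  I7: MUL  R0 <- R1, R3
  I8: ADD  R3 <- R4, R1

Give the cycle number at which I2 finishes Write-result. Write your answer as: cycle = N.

1) issue 1, read 2, done 4, write 5
2) issue 2, read 6, done 12, write 13  <RAW R4: wait I1 write@5>
3) issue 6, read 7, done 8, write 9  <WAW R4: wait I1 write@5>
4) issue 10, read 14, done 15, write 16  <struct: SHIFT busy until I3 writes@9 / RAW R0: wait I2 write@13>
5) issue 11, read 14, done 16, write 17  <RAW R0: wait I2 write@13>
6) issue 18, read 19, done 21, write 22  <struct: ADD busy until I5 writes@17>
7) issue 19, read 20, done 26, write 27
8) issue 23, read 24, done 26, write 27  <struct: ADD busy until I6 writes@22>

cycle = 13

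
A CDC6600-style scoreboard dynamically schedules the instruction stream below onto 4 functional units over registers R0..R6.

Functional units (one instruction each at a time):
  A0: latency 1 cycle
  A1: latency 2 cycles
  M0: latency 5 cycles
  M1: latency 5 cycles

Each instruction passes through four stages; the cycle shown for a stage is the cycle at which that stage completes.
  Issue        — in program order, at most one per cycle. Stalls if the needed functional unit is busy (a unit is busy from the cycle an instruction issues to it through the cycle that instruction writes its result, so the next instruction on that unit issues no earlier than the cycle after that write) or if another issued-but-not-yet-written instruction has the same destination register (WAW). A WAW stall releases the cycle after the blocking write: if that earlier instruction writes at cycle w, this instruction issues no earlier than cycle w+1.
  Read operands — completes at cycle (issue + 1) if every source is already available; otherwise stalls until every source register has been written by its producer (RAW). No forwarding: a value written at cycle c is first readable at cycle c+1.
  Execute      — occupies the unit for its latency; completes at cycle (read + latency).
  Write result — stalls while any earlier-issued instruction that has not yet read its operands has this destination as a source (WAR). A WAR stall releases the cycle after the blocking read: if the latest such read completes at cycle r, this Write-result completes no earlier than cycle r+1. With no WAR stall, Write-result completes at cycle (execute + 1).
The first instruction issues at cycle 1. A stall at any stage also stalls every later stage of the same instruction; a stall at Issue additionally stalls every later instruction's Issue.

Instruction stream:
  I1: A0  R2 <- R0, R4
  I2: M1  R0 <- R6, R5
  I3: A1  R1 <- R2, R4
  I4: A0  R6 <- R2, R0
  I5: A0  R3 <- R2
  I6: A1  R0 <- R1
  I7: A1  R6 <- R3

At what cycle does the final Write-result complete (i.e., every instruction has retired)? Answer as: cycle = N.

cycle = 23

t=1  I1 issues→A0
t=2  I1 reads · I2 issues→M1
t=3  I1 exec-done · I2 reads · I3 issues→A1
t=4  I1 writes R2
t=5  I3 reads · I4 issues→A0
t=7  I3 exec-done
t=8  I2 exec-done · I3 writes R1
t=9  I2 writes R0
t=10  I4 reads
t=11  I4 exec-done
t=12  I4 writes R6
t=13  I5 issues→A0
t=14  I5 reads · I6 issues→A1
t=15  I5 exec-done · I6 reads
t=16  I5 writes R3
t=17  I6 exec-done
t=18  I6 writes R0
t=19  I7 issues→A1
t=20  I7 reads
t=22  I7 exec-done
t=23  I7 writes R6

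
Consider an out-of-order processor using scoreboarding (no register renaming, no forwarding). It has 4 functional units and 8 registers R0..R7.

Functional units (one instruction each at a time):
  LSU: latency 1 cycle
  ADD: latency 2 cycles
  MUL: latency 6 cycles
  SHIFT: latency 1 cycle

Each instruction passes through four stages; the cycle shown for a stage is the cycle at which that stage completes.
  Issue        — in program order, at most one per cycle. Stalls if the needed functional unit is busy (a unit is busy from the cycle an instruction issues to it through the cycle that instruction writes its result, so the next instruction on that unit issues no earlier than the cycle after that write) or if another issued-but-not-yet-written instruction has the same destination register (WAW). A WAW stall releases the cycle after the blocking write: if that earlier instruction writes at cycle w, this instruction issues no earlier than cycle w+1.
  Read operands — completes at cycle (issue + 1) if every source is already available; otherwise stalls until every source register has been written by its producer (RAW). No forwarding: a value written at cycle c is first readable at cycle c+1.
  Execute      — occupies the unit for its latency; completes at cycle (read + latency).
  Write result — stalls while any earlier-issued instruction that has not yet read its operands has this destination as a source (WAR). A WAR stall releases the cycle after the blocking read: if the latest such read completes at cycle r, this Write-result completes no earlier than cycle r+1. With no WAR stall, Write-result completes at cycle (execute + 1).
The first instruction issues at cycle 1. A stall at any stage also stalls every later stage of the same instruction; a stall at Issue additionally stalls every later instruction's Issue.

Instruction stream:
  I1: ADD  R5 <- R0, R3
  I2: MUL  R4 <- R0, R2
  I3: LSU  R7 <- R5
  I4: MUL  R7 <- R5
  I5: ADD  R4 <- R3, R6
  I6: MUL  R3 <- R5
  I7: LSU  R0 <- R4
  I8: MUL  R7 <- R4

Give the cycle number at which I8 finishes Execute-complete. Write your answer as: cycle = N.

I1: IS=1 RO=2 EX=4 WR=5
I2: IS=2 RO=3 EX=9 WR=10
I3: IS=3 RO=6 EX=7 WR=8  [RAW R5: wait I1 write@5]
I4: IS=11 RO=12 EX=18 WR=19  [struct: MUL busy until I2 writes@10]
I5: IS=12 RO=13 EX=15 WR=16
I6: IS=20 RO=21 EX=27 WR=28  [struct: MUL busy until I4 writes@19]
I7: IS=21 RO=22 EX=23 WR=24
I8: IS=29 RO=30 EX=36 WR=37  [struct: MUL busy until I6 writes@28]

cycle = 36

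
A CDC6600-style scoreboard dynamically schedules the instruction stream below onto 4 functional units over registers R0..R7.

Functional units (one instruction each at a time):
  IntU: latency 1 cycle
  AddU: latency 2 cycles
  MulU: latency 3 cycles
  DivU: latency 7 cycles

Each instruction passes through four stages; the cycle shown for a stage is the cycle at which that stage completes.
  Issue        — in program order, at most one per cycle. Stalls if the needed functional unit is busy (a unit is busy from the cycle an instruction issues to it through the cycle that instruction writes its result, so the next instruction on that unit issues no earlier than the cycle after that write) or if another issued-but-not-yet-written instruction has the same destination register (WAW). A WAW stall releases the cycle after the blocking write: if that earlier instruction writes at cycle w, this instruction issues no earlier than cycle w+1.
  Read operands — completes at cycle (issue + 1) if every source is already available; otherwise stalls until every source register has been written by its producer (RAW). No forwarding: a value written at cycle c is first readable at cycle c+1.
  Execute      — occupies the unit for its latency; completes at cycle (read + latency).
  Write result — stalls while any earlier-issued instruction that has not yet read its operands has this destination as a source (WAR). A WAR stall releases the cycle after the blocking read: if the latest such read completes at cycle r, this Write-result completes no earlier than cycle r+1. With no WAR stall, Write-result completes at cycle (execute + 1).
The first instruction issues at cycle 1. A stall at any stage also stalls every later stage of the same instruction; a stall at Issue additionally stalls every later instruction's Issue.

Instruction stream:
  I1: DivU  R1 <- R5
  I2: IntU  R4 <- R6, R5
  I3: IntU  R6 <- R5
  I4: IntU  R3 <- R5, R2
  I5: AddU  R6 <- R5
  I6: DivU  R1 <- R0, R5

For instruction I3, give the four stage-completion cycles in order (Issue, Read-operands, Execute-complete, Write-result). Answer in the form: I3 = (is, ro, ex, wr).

I1  is:1  ro:2  ex:9  wr:10
I2  is:2  ro:3  ex:4  wr:5
I3  is:6  ro:7  ex:8  wr:9  — struct: IntU busy until I2 writes@5
I4  is:10  ro:11  ex:12  wr:13  — struct: IntU busy until I3 writes@9
I5  is:11  ro:12  ex:14  wr:15
I6  is:12  ro:13  ex:20  wr:21

I3 = (6, 7, 8, 9)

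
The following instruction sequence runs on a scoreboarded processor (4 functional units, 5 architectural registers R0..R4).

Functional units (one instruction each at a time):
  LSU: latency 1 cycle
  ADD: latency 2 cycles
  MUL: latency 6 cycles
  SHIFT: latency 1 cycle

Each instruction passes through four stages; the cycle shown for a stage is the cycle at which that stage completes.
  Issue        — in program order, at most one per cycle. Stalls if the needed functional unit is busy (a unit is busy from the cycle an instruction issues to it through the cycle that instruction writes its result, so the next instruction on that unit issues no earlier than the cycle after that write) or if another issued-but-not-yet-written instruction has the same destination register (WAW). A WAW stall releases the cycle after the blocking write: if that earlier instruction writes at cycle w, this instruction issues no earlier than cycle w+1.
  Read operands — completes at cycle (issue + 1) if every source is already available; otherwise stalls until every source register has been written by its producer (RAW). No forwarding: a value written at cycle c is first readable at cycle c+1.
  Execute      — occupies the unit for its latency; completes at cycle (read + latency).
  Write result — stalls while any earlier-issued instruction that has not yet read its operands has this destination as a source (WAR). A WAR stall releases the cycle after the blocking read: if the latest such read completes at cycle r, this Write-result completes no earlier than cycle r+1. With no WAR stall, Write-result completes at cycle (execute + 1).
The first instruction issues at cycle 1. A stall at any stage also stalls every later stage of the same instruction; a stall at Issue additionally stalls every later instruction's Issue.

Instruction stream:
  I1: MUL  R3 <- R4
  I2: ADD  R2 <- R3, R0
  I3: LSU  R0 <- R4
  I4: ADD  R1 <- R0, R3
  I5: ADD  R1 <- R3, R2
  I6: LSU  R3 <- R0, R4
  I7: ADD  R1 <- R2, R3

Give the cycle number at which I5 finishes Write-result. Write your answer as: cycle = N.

I1: IS=1 RO=2 EX=8 WR=9
I2: IS=2 RO=10 EX=12 WR=13  [RAW R3: wait I1 write@9]
I3: IS=3 RO=4 EX=5 WR=11  [WAR R0: wait I2 read@10]
I4: IS=14 RO=15 EX=17 WR=18  [struct: ADD busy until I2 writes@13]
I5: IS=19 RO=20 EX=22 WR=23  [struct: ADD busy until I4 writes@18]
I6: IS=20 RO=21 EX=22 WR=23
I7: IS=24 RO=25 EX=27 WR=28  [struct: ADD busy until I5 writes@23]

cycle = 23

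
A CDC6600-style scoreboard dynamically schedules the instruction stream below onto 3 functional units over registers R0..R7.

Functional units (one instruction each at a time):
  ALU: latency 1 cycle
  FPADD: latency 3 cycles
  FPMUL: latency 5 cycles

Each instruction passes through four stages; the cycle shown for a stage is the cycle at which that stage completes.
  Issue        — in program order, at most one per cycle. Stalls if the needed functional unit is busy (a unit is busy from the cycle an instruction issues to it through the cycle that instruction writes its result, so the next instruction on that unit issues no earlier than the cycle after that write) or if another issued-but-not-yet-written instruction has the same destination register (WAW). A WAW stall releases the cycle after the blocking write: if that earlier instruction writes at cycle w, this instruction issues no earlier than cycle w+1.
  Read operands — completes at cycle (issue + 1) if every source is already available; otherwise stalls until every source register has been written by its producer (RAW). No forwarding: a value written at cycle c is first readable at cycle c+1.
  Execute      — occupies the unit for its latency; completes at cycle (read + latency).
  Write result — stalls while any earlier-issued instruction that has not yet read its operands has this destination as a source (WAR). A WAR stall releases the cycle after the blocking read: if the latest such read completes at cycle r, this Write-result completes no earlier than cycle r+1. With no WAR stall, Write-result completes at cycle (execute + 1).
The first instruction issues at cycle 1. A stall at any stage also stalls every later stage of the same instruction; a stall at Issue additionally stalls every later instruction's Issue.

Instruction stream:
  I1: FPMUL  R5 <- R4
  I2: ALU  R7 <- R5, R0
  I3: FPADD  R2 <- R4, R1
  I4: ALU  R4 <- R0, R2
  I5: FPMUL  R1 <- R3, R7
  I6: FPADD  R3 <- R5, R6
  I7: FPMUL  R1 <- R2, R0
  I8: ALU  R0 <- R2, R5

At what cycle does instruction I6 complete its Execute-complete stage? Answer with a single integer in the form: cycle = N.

cycle = 18

[1] I1 issues→FPMUL
[2] I1 reads; I2 issues→ALU
[3] I3 issues→FPADD
[4] I3 reads
[7] I1 exec-done; I3 exec-done
[8] I1 writes R5; I3 writes R2
[9] I2 reads
[10] I2 exec-done
[11] I2 writes R7
[12] I4 issues→ALU
[13] I4 reads; I5 issues→FPMUL
[14] I4 exec-done; I5 reads; I6 issues→FPADD
[15] I4 writes R4; I6 reads
[18] I6 exec-done
[19] I5 exec-done; I6 writes R3
[20] I5 writes R1
[21] I7 issues→FPMUL
[22] I7 reads; I8 issues→ALU
[23] I8 reads
[24] I8 exec-done
[25] I8 writes R0
[27] I7 exec-done
[28] I7 writes R1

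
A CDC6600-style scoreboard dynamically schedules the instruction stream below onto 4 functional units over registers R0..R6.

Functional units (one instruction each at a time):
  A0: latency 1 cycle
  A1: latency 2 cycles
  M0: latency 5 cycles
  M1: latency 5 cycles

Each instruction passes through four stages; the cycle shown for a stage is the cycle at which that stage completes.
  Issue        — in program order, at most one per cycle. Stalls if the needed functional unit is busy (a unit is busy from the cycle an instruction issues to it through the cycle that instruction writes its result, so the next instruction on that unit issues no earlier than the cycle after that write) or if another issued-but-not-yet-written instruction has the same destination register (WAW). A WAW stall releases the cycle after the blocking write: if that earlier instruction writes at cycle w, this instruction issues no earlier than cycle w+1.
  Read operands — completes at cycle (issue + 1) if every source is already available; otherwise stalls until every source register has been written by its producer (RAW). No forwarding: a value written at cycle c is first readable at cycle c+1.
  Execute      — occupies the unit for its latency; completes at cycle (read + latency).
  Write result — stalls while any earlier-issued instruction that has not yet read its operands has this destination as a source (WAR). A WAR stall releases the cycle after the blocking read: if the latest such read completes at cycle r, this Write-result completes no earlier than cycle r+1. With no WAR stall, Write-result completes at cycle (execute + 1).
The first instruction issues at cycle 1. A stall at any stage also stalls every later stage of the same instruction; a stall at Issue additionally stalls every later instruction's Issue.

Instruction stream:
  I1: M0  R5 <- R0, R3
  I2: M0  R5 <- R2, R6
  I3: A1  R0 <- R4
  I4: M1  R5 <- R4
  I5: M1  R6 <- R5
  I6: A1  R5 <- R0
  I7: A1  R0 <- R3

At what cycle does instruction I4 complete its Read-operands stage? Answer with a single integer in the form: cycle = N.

cycle = 18

I1  is:1  ro:2  ex:7  wr:8
I2  is:9  ro:10  ex:15  wr:16  — struct: M0 busy until I1 writes@8
I3  is:10  ro:11  ex:13  wr:14
I4  is:17  ro:18  ex:23  wr:24  — WAW R5: wait I2 write@16
I5  is:25  ro:26  ex:31  wr:32  — struct: M1 busy until I4 writes@24
I6  is:26  ro:27  ex:29  wr:30
I7  is:31  ro:32  ex:34  wr:35  — struct: A1 busy until I6 writes@30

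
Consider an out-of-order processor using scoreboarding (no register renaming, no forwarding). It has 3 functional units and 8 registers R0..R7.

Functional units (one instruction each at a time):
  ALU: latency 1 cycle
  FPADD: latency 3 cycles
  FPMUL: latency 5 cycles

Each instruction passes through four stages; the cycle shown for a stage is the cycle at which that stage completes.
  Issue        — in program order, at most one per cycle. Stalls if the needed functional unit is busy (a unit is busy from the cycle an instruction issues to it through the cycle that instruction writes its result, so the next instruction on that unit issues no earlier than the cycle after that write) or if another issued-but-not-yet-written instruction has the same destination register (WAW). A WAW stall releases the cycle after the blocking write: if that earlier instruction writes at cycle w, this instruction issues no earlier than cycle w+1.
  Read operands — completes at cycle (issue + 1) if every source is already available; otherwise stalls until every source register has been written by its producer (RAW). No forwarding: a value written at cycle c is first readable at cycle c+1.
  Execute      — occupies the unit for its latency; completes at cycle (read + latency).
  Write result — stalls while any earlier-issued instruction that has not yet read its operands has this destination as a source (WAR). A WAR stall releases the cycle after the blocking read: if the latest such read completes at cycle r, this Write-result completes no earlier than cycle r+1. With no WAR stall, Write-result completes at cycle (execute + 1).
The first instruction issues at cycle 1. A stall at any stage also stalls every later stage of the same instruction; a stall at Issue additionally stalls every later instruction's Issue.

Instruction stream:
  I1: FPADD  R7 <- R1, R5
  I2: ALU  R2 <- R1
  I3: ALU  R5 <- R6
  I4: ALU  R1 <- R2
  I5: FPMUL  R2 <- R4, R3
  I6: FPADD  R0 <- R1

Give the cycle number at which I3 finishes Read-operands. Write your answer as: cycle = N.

I1  is:1  ro:2  ex:5  wr:6
I2  is:2  ro:3  ex:4  wr:5
I3  is:6  ro:7  ex:8  wr:9  — struct: ALU busy until I2 writes@5
I4  is:10  ro:11  ex:12  wr:13  — struct: ALU busy until I3 writes@9
I5  is:11  ro:12  ex:17  wr:18
I6  is:12  ro:14  ex:17  wr:18  — RAW R1: wait I4 write@13

cycle = 7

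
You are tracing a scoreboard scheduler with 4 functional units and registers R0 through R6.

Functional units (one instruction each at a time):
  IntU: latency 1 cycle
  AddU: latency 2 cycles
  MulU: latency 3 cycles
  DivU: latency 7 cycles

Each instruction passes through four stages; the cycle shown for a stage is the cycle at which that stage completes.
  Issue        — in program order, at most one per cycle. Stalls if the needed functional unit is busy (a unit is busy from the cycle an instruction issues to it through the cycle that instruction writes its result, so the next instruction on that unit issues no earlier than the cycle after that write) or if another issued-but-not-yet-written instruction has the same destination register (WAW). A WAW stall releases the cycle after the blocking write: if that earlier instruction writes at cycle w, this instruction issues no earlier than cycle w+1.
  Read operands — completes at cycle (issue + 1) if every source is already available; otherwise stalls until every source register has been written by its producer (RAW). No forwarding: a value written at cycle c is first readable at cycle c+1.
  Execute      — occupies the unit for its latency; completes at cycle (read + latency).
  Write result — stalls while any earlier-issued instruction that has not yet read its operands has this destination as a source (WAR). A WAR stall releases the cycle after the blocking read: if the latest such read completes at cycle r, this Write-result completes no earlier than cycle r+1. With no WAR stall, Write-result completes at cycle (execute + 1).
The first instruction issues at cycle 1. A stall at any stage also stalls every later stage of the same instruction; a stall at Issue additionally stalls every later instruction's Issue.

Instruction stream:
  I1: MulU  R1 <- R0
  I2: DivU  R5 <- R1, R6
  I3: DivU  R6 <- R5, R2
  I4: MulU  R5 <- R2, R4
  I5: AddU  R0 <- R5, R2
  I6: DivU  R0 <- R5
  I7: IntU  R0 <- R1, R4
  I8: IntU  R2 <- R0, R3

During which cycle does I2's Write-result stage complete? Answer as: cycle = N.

cycle = 15

cycle 1: I1→MulU
cycle 2: I1 RO; I2→DivU
cycle 5: I1 EX
cycle 6: I1 WR R1
cycle 7: I2 RO
cycle 14: I2 EX
cycle 15: I2 WR R5
cycle 16: I3→DivU
cycle 17: I3 RO; I4→MulU
cycle 18: I4 RO; I5→AddU
cycle 21: I4 EX
cycle 22: I4 WR R5
cycle 23: I5 RO
cycle 24: I3 EX
cycle 25: I3 WR R6; I5 EX
cycle 26: I5 WR R0
cycle 27: I6→DivU
cycle 28: I6 RO
cycle 35: I6 EX
cycle 36: I6 WR R0
cycle 37: I7→IntU
cycle 38: I7 RO
cycle 39: I7 EX
cycle 40: I7 WR R0
cycle 41: I8→IntU
cycle 42: I8 RO
cycle 43: I8 EX
cycle 44: I8 WR R2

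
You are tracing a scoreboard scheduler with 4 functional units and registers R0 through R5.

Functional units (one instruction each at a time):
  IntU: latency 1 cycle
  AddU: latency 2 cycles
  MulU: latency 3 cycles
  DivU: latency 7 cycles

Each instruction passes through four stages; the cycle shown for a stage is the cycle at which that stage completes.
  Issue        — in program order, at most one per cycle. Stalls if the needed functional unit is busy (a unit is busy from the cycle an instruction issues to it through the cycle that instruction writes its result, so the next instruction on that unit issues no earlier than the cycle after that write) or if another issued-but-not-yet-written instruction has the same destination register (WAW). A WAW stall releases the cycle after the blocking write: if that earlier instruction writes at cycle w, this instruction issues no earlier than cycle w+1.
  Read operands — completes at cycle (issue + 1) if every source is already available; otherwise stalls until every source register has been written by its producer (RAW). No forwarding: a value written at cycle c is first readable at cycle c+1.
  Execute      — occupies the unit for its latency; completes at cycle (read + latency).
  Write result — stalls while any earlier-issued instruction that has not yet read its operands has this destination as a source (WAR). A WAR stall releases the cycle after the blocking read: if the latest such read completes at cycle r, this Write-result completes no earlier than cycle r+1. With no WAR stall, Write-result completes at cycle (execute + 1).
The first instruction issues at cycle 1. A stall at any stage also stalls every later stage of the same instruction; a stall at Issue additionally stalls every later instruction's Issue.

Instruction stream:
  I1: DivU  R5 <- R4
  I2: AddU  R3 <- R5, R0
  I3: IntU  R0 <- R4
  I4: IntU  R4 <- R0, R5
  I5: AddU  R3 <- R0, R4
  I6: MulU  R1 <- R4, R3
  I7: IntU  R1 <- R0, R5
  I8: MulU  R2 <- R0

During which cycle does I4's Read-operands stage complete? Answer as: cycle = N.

  I1 | 1 | 2 | 9 | 10
  I2 | 2 | 11 | 13 | 14   RAW R5: wait I1 write@10
  I3 | 3 | 4 | 5 | 12   WAR R0: wait I2 read@11
  I4 | 13 | 14 | 15 | 16   struct: IntU busy until I3 writes@12
  I5 | 15 | 17 | 19 | 20   struct: AddU busy until I2 writes@14 · RAW R4: wait I4 write@16
  I6 | 16 | 21 | 24 | 25   RAW R3: wait I5 write@20
  I7 | 26 | 27 | 28 | 29   WAW R1: wait I6 write@25
  I8 | 27 | 28 | 31 | 32

cycle = 14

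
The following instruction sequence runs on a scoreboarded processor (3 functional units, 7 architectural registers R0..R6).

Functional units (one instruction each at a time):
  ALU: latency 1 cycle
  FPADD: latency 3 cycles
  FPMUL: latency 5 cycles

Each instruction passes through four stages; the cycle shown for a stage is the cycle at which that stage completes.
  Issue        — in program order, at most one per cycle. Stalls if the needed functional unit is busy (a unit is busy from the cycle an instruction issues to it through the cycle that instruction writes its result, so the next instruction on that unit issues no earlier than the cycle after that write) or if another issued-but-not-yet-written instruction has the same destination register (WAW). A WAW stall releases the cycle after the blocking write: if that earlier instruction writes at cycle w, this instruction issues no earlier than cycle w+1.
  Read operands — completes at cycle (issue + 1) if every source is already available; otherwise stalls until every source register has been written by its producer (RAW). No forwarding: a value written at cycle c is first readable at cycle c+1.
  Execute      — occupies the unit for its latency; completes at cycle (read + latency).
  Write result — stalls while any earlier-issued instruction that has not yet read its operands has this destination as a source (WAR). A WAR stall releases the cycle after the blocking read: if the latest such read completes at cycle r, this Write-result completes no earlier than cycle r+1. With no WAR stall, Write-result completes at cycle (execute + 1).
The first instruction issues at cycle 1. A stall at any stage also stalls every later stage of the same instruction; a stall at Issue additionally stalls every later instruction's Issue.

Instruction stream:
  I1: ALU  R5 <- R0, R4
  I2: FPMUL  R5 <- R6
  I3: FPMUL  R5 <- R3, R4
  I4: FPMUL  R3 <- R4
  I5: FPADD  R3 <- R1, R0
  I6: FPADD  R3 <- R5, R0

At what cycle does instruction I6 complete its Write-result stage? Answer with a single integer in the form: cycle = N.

cycle = 40

I1 -> (1, 2, 3, 4)
I2 -> (5, 6, 11, 12)  // WAW R5: wait I1 write@4
I3 -> (13, 14, 19, 20)  // struct: FPMUL busy until I2 writes@12
I4 -> (21, 22, 27, 28)  // struct: FPMUL busy until I3 writes@20
I5 -> (29, 30, 33, 34)  // WAW R3: wait I4 write@28
I6 -> (35, 36, 39, 40)  // struct: FPADD busy until I5 writes@34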